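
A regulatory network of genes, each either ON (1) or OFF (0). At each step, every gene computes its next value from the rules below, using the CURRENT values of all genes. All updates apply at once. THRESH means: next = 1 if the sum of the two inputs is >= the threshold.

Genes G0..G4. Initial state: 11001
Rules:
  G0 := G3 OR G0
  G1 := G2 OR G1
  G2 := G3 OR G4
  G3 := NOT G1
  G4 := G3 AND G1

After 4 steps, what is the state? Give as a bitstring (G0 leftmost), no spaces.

Step 1: G0=G3|G0=0|1=1 G1=G2|G1=0|1=1 G2=G3|G4=0|1=1 G3=NOT G1=NOT 1=0 G4=G3&G1=0&1=0 -> 11100
Step 2: G0=G3|G0=0|1=1 G1=G2|G1=1|1=1 G2=G3|G4=0|0=0 G3=NOT G1=NOT 1=0 G4=G3&G1=0&1=0 -> 11000
Step 3: G0=G3|G0=0|1=1 G1=G2|G1=0|1=1 G2=G3|G4=0|0=0 G3=NOT G1=NOT 1=0 G4=G3&G1=0&1=0 -> 11000
Step 4: G0=G3|G0=0|1=1 G1=G2|G1=0|1=1 G2=G3|G4=0|0=0 G3=NOT G1=NOT 1=0 G4=G3&G1=0&1=0 -> 11000

11000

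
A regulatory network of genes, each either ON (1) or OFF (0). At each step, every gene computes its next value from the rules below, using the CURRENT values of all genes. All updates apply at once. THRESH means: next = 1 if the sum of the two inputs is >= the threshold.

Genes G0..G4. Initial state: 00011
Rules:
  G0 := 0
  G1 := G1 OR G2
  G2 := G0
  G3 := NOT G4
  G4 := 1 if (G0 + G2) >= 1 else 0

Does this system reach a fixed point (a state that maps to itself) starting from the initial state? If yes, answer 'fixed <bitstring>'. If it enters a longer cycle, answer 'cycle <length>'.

Answer: fixed 00010

Derivation:
Step 0: 00011
Step 1: G0=0(const) G1=G1|G2=0|0=0 G2=G0=0 G3=NOT G4=NOT 1=0 G4=(0+0>=1)=0 -> 00000
Step 2: G0=0(const) G1=G1|G2=0|0=0 G2=G0=0 G3=NOT G4=NOT 0=1 G4=(0+0>=1)=0 -> 00010
Step 3: G0=0(const) G1=G1|G2=0|0=0 G2=G0=0 G3=NOT G4=NOT 0=1 G4=(0+0>=1)=0 -> 00010
Fixed point reached at step 2: 00010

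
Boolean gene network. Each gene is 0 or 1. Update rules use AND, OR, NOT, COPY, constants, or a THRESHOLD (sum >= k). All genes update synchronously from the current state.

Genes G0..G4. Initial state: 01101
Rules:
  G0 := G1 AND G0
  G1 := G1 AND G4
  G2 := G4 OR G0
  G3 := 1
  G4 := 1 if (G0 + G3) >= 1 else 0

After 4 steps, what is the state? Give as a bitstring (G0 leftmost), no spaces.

Step 1: G0=G1&G0=1&0=0 G1=G1&G4=1&1=1 G2=G4|G0=1|0=1 G3=1(const) G4=(0+0>=1)=0 -> 01110
Step 2: G0=G1&G0=1&0=0 G1=G1&G4=1&0=0 G2=G4|G0=0|0=0 G3=1(const) G4=(0+1>=1)=1 -> 00011
Step 3: G0=G1&G0=0&0=0 G1=G1&G4=0&1=0 G2=G4|G0=1|0=1 G3=1(const) G4=(0+1>=1)=1 -> 00111
Step 4: G0=G1&G0=0&0=0 G1=G1&G4=0&1=0 G2=G4|G0=1|0=1 G3=1(const) G4=(0+1>=1)=1 -> 00111

00111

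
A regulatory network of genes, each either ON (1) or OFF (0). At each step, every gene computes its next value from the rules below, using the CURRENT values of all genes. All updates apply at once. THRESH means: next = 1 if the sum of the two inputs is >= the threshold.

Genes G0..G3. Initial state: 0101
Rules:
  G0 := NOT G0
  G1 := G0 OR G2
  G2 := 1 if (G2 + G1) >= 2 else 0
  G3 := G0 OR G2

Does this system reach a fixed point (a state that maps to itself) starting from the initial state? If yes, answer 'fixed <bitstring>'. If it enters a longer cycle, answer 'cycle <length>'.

Step 0: 0101
Step 1: G0=NOT G0=NOT 0=1 G1=G0|G2=0|0=0 G2=(0+1>=2)=0 G3=G0|G2=0|0=0 -> 1000
Step 2: G0=NOT G0=NOT 1=0 G1=G0|G2=1|0=1 G2=(0+0>=2)=0 G3=G0|G2=1|0=1 -> 0101
Cycle of length 2 starting at step 0 -> no fixed point

Answer: cycle 2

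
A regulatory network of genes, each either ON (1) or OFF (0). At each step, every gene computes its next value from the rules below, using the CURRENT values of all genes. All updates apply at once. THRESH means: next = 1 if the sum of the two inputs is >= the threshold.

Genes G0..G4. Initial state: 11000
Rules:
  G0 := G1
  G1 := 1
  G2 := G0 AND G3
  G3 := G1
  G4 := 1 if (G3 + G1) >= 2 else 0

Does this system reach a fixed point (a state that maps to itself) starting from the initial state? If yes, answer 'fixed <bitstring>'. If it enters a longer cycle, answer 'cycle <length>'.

Step 0: 11000
Step 1: G0=G1=1 G1=1(const) G2=G0&G3=1&0=0 G3=G1=1 G4=(0+1>=2)=0 -> 11010
Step 2: G0=G1=1 G1=1(const) G2=G0&G3=1&1=1 G3=G1=1 G4=(1+1>=2)=1 -> 11111
Step 3: G0=G1=1 G1=1(const) G2=G0&G3=1&1=1 G3=G1=1 G4=(1+1>=2)=1 -> 11111
Fixed point reached at step 2: 11111

Answer: fixed 11111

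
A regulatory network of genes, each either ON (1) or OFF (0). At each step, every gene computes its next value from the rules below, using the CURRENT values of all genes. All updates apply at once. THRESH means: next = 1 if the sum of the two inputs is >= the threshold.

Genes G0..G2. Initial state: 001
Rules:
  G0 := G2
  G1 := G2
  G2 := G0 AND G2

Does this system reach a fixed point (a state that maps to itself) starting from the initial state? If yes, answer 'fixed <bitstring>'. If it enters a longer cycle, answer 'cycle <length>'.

Step 0: 001
Step 1: G0=G2=1 G1=G2=1 G2=G0&G2=0&1=0 -> 110
Step 2: G0=G2=0 G1=G2=0 G2=G0&G2=1&0=0 -> 000
Step 3: G0=G2=0 G1=G2=0 G2=G0&G2=0&0=0 -> 000
Fixed point reached at step 2: 000

Answer: fixed 000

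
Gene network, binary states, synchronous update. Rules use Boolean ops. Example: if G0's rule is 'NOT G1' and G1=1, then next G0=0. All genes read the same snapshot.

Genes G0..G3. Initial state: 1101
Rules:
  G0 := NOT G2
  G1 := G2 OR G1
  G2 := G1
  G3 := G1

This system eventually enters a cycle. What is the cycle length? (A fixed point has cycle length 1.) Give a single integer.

Step 0: 1101
Step 1: G0=NOT G2=NOT 0=1 G1=G2|G1=0|1=1 G2=G1=1 G3=G1=1 -> 1111
Step 2: G0=NOT G2=NOT 1=0 G1=G2|G1=1|1=1 G2=G1=1 G3=G1=1 -> 0111
Step 3: G0=NOT G2=NOT 1=0 G1=G2|G1=1|1=1 G2=G1=1 G3=G1=1 -> 0111
State from step 3 equals state from step 2 -> cycle length 1

Answer: 1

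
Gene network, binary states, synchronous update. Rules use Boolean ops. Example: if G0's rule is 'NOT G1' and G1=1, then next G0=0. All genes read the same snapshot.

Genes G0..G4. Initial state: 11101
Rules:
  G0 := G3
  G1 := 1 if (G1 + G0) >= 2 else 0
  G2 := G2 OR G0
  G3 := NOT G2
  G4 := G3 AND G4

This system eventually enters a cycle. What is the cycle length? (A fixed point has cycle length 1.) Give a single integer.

Step 0: 11101
Step 1: G0=G3=0 G1=(1+1>=2)=1 G2=G2|G0=1|1=1 G3=NOT G2=NOT 1=0 G4=G3&G4=0&1=0 -> 01100
Step 2: G0=G3=0 G1=(1+0>=2)=0 G2=G2|G0=1|0=1 G3=NOT G2=NOT 1=0 G4=G3&G4=0&0=0 -> 00100
Step 3: G0=G3=0 G1=(0+0>=2)=0 G2=G2|G0=1|0=1 G3=NOT G2=NOT 1=0 G4=G3&G4=0&0=0 -> 00100
State from step 3 equals state from step 2 -> cycle length 1

Answer: 1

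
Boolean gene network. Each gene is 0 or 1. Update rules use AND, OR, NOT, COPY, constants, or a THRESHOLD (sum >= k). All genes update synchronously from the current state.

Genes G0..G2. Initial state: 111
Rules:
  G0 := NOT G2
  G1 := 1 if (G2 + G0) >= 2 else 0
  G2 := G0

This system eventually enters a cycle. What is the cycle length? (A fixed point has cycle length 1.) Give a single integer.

Answer: 4

Derivation:
Step 0: 111
Step 1: G0=NOT G2=NOT 1=0 G1=(1+1>=2)=1 G2=G0=1 -> 011
Step 2: G0=NOT G2=NOT 1=0 G1=(1+0>=2)=0 G2=G0=0 -> 000
Step 3: G0=NOT G2=NOT 0=1 G1=(0+0>=2)=0 G2=G0=0 -> 100
Step 4: G0=NOT G2=NOT 0=1 G1=(0+1>=2)=0 G2=G0=1 -> 101
Step 5: G0=NOT G2=NOT 1=0 G1=(1+1>=2)=1 G2=G0=1 -> 011
State from step 5 equals state from step 1 -> cycle length 4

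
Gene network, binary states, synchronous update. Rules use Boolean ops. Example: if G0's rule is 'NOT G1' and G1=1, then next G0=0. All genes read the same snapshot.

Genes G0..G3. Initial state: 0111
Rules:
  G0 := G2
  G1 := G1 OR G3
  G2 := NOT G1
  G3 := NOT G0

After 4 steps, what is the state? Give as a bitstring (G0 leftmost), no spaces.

Step 1: G0=G2=1 G1=G1|G3=1|1=1 G2=NOT G1=NOT 1=0 G3=NOT G0=NOT 0=1 -> 1101
Step 2: G0=G2=0 G1=G1|G3=1|1=1 G2=NOT G1=NOT 1=0 G3=NOT G0=NOT 1=0 -> 0100
Step 3: G0=G2=0 G1=G1|G3=1|0=1 G2=NOT G1=NOT 1=0 G3=NOT G0=NOT 0=1 -> 0101
Step 4: G0=G2=0 G1=G1|G3=1|1=1 G2=NOT G1=NOT 1=0 G3=NOT G0=NOT 0=1 -> 0101

0101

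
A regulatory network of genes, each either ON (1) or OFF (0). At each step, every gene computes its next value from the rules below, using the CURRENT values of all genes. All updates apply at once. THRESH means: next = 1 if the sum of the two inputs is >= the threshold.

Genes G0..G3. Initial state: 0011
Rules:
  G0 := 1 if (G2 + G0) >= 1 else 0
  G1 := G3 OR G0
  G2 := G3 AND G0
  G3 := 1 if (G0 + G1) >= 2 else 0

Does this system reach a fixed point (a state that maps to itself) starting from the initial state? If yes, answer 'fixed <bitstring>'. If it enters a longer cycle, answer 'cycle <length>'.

Answer: fixed 1111

Derivation:
Step 0: 0011
Step 1: G0=(1+0>=1)=1 G1=G3|G0=1|0=1 G2=G3&G0=1&0=0 G3=(0+0>=2)=0 -> 1100
Step 2: G0=(0+1>=1)=1 G1=G3|G0=0|1=1 G2=G3&G0=0&1=0 G3=(1+1>=2)=1 -> 1101
Step 3: G0=(0+1>=1)=1 G1=G3|G0=1|1=1 G2=G3&G0=1&1=1 G3=(1+1>=2)=1 -> 1111
Step 4: G0=(1+1>=1)=1 G1=G3|G0=1|1=1 G2=G3&G0=1&1=1 G3=(1+1>=2)=1 -> 1111
Fixed point reached at step 3: 1111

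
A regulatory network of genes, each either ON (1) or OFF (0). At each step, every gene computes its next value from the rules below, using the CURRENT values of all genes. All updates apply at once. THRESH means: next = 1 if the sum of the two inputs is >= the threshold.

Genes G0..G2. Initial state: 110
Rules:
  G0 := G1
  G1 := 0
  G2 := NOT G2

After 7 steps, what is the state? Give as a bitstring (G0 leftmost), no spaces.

Step 1: G0=G1=1 G1=0(const) G2=NOT G2=NOT 0=1 -> 101
Step 2: G0=G1=0 G1=0(const) G2=NOT G2=NOT 1=0 -> 000
Step 3: G0=G1=0 G1=0(const) G2=NOT G2=NOT 0=1 -> 001
Step 4: G0=G1=0 G1=0(const) G2=NOT G2=NOT 1=0 -> 000
Step 5: G0=G1=0 G1=0(const) G2=NOT G2=NOT 0=1 -> 001
Step 6: G0=G1=0 G1=0(const) G2=NOT G2=NOT 1=0 -> 000
Step 7: G0=G1=0 G1=0(const) G2=NOT G2=NOT 0=1 -> 001

001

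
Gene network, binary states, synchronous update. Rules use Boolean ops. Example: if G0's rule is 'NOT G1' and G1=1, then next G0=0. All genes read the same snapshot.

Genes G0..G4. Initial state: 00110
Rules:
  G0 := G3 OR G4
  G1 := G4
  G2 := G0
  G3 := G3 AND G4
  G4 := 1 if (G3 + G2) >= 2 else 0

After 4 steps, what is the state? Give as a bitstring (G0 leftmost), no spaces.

Step 1: G0=G3|G4=1|0=1 G1=G4=0 G2=G0=0 G3=G3&G4=1&0=0 G4=(1+1>=2)=1 -> 10001
Step 2: G0=G3|G4=0|1=1 G1=G4=1 G2=G0=1 G3=G3&G4=0&1=0 G4=(0+0>=2)=0 -> 11100
Step 3: G0=G3|G4=0|0=0 G1=G4=0 G2=G0=1 G3=G3&G4=0&0=0 G4=(0+1>=2)=0 -> 00100
Step 4: G0=G3|G4=0|0=0 G1=G4=0 G2=G0=0 G3=G3&G4=0&0=0 G4=(0+1>=2)=0 -> 00000

00000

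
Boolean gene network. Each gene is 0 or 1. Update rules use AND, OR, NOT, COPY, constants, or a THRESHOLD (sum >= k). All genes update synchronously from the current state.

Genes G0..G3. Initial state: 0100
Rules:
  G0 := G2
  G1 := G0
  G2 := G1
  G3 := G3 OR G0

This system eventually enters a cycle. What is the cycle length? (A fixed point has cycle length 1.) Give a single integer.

Answer: 3

Derivation:
Step 0: 0100
Step 1: G0=G2=0 G1=G0=0 G2=G1=1 G3=G3|G0=0|0=0 -> 0010
Step 2: G0=G2=1 G1=G0=0 G2=G1=0 G3=G3|G0=0|0=0 -> 1000
Step 3: G0=G2=0 G1=G0=1 G2=G1=0 G3=G3|G0=0|1=1 -> 0101
Step 4: G0=G2=0 G1=G0=0 G2=G1=1 G3=G3|G0=1|0=1 -> 0011
Step 5: G0=G2=1 G1=G0=0 G2=G1=0 G3=G3|G0=1|0=1 -> 1001
Step 6: G0=G2=0 G1=G0=1 G2=G1=0 G3=G3|G0=1|1=1 -> 0101
State from step 6 equals state from step 3 -> cycle length 3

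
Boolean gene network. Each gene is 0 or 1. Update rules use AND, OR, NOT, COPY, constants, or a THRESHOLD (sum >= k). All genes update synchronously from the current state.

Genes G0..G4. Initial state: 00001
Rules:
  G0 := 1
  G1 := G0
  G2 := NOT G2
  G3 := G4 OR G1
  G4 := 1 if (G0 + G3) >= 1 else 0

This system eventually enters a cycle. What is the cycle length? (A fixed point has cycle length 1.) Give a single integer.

Answer: 2

Derivation:
Step 0: 00001
Step 1: G0=1(const) G1=G0=0 G2=NOT G2=NOT 0=1 G3=G4|G1=1|0=1 G4=(0+0>=1)=0 -> 10110
Step 2: G0=1(const) G1=G0=1 G2=NOT G2=NOT 1=0 G3=G4|G1=0|0=0 G4=(1+1>=1)=1 -> 11001
Step 3: G0=1(const) G1=G0=1 G2=NOT G2=NOT 0=1 G3=G4|G1=1|1=1 G4=(1+0>=1)=1 -> 11111
Step 4: G0=1(const) G1=G0=1 G2=NOT G2=NOT 1=0 G3=G4|G1=1|1=1 G4=(1+1>=1)=1 -> 11011
Step 5: G0=1(const) G1=G0=1 G2=NOT G2=NOT 0=1 G3=G4|G1=1|1=1 G4=(1+1>=1)=1 -> 11111
State from step 5 equals state from step 3 -> cycle length 2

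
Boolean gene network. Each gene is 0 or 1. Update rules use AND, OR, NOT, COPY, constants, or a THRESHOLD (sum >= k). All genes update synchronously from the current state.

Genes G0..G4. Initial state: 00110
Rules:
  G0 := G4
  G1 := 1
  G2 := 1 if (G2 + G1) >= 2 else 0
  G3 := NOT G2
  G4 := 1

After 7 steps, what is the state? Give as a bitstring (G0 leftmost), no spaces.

Step 1: G0=G4=0 G1=1(const) G2=(1+0>=2)=0 G3=NOT G2=NOT 1=0 G4=1(const) -> 01001
Step 2: G0=G4=1 G1=1(const) G2=(0+1>=2)=0 G3=NOT G2=NOT 0=1 G4=1(const) -> 11011
Step 3: G0=G4=1 G1=1(const) G2=(0+1>=2)=0 G3=NOT G2=NOT 0=1 G4=1(const) -> 11011
Step 4: G0=G4=1 G1=1(const) G2=(0+1>=2)=0 G3=NOT G2=NOT 0=1 G4=1(const) -> 11011
Step 5: G0=G4=1 G1=1(const) G2=(0+1>=2)=0 G3=NOT G2=NOT 0=1 G4=1(const) -> 11011
Step 6: G0=G4=1 G1=1(const) G2=(0+1>=2)=0 G3=NOT G2=NOT 0=1 G4=1(const) -> 11011
Step 7: G0=G4=1 G1=1(const) G2=(0+1>=2)=0 G3=NOT G2=NOT 0=1 G4=1(const) -> 11011

11011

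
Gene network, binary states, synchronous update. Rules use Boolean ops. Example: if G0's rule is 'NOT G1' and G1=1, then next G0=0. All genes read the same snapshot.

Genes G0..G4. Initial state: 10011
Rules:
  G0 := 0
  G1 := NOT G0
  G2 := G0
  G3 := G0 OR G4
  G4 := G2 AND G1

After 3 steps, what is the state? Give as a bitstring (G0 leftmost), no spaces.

Step 1: G0=0(const) G1=NOT G0=NOT 1=0 G2=G0=1 G3=G0|G4=1|1=1 G4=G2&G1=0&0=0 -> 00110
Step 2: G0=0(const) G1=NOT G0=NOT 0=1 G2=G0=0 G3=G0|G4=0|0=0 G4=G2&G1=1&0=0 -> 01000
Step 3: G0=0(const) G1=NOT G0=NOT 0=1 G2=G0=0 G3=G0|G4=0|0=0 G4=G2&G1=0&1=0 -> 01000

01000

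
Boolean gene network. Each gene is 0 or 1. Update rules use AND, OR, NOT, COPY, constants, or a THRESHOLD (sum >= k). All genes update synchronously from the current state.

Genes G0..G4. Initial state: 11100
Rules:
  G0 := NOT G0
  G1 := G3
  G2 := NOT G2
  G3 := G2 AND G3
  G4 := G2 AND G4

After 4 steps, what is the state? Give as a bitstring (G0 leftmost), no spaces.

Step 1: G0=NOT G0=NOT 1=0 G1=G3=0 G2=NOT G2=NOT 1=0 G3=G2&G3=1&0=0 G4=G2&G4=1&0=0 -> 00000
Step 2: G0=NOT G0=NOT 0=1 G1=G3=0 G2=NOT G2=NOT 0=1 G3=G2&G3=0&0=0 G4=G2&G4=0&0=0 -> 10100
Step 3: G0=NOT G0=NOT 1=0 G1=G3=0 G2=NOT G2=NOT 1=0 G3=G2&G3=1&0=0 G4=G2&G4=1&0=0 -> 00000
Step 4: G0=NOT G0=NOT 0=1 G1=G3=0 G2=NOT G2=NOT 0=1 G3=G2&G3=0&0=0 G4=G2&G4=0&0=0 -> 10100

10100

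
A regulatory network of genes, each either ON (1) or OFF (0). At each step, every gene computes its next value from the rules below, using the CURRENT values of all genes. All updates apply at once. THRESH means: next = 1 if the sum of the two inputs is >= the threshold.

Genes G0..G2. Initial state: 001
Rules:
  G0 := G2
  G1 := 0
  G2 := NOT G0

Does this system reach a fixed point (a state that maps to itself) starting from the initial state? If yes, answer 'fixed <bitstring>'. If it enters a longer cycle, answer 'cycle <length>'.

Step 0: 001
Step 1: G0=G2=1 G1=0(const) G2=NOT G0=NOT 0=1 -> 101
Step 2: G0=G2=1 G1=0(const) G2=NOT G0=NOT 1=0 -> 100
Step 3: G0=G2=0 G1=0(const) G2=NOT G0=NOT 1=0 -> 000
Step 4: G0=G2=0 G1=0(const) G2=NOT G0=NOT 0=1 -> 001
Cycle of length 4 starting at step 0 -> no fixed point

Answer: cycle 4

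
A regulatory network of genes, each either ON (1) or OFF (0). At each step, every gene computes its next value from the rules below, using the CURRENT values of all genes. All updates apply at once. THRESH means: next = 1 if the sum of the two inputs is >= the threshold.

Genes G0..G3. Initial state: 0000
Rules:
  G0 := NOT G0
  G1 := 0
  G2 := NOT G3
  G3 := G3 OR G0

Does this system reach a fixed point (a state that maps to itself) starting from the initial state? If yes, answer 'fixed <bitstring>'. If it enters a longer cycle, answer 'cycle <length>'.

Step 0: 0000
Step 1: G0=NOT G0=NOT 0=1 G1=0(const) G2=NOT G3=NOT 0=1 G3=G3|G0=0|0=0 -> 1010
Step 2: G0=NOT G0=NOT 1=0 G1=0(const) G2=NOT G3=NOT 0=1 G3=G3|G0=0|1=1 -> 0011
Step 3: G0=NOT G0=NOT 0=1 G1=0(const) G2=NOT G3=NOT 1=0 G3=G3|G0=1|0=1 -> 1001
Step 4: G0=NOT G0=NOT 1=0 G1=0(const) G2=NOT G3=NOT 1=0 G3=G3|G0=1|1=1 -> 0001
Step 5: G0=NOT G0=NOT 0=1 G1=0(const) G2=NOT G3=NOT 1=0 G3=G3|G0=1|0=1 -> 1001
Cycle of length 2 starting at step 3 -> no fixed point

Answer: cycle 2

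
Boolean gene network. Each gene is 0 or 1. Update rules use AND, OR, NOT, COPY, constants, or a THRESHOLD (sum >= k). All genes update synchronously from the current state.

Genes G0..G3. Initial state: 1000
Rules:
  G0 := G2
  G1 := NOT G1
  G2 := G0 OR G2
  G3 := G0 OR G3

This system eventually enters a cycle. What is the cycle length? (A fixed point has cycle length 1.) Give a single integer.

Step 0: 1000
Step 1: G0=G2=0 G1=NOT G1=NOT 0=1 G2=G0|G2=1|0=1 G3=G0|G3=1|0=1 -> 0111
Step 2: G0=G2=1 G1=NOT G1=NOT 1=0 G2=G0|G2=0|1=1 G3=G0|G3=0|1=1 -> 1011
Step 3: G0=G2=1 G1=NOT G1=NOT 0=1 G2=G0|G2=1|1=1 G3=G0|G3=1|1=1 -> 1111
Step 4: G0=G2=1 G1=NOT G1=NOT 1=0 G2=G0|G2=1|1=1 G3=G0|G3=1|1=1 -> 1011
State from step 4 equals state from step 2 -> cycle length 2

Answer: 2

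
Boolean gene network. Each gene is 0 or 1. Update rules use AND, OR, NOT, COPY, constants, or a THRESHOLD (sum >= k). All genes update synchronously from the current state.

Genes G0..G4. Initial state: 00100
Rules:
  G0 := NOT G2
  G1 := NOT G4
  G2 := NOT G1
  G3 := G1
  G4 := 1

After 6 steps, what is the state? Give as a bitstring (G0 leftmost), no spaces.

Step 1: G0=NOT G2=NOT 1=0 G1=NOT G4=NOT 0=1 G2=NOT G1=NOT 0=1 G3=G1=0 G4=1(const) -> 01101
Step 2: G0=NOT G2=NOT 1=0 G1=NOT G4=NOT 1=0 G2=NOT G1=NOT 1=0 G3=G1=1 G4=1(const) -> 00011
Step 3: G0=NOT G2=NOT 0=1 G1=NOT G4=NOT 1=0 G2=NOT G1=NOT 0=1 G3=G1=0 G4=1(const) -> 10101
Step 4: G0=NOT G2=NOT 1=0 G1=NOT G4=NOT 1=0 G2=NOT G1=NOT 0=1 G3=G1=0 G4=1(const) -> 00101
Step 5: G0=NOT G2=NOT 1=0 G1=NOT G4=NOT 1=0 G2=NOT G1=NOT 0=1 G3=G1=0 G4=1(const) -> 00101
Step 6: G0=NOT G2=NOT 1=0 G1=NOT G4=NOT 1=0 G2=NOT G1=NOT 0=1 G3=G1=0 G4=1(const) -> 00101

00101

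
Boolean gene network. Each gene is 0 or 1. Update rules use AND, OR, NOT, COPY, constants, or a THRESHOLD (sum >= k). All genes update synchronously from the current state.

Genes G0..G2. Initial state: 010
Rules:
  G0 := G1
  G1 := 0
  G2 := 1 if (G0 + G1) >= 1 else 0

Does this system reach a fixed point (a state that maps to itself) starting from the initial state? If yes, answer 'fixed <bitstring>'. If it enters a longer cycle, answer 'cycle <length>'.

Step 0: 010
Step 1: G0=G1=1 G1=0(const) G2=(0+1>=1)=1 -> 101
Step 2: G0=G1=0 G1=0(const) G2=(1+0>=1)=1 -> 001
Step 3: G0=G1=0 G1=0(const) G2=(0+0>=1)=0 -> 000
Step 4: G0=G1=0 G1=0(const) G2=(0+0>=1)=0 -> 000
Fixed point reached at step 3: 000

Answer: fixed 000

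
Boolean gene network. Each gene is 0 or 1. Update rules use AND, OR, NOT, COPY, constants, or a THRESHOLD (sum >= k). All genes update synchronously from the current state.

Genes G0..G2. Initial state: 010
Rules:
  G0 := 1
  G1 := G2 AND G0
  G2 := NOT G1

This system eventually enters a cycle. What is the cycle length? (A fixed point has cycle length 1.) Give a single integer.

Answer: 4

Derivation:
Step 0: 010
Step 1: G0=1(const) G1=G2&G0=0&0=0 G2=NOT G1=NOT 1=0 -> 100
Step 2: G0=1(const) G1=G2&G0=0&1=0 G2=NOT G1=NOT 0=1 -> 101
Step 3: G0=1(const) G1=G2&G0=1&1=1 G2=NOT G1=NOT 0=1 -> 111
Step 4: G0=1(const) G1=G2&G0=1&1=1 G2=NOT G1=NOT 1=0 -> 110
Step 5: G0=1(const) G1=G2&G0=0&1=0 G2=NOT G1=NOT 1=0 -> 100
State from step 5 equals state from step 1 -> cycle length 4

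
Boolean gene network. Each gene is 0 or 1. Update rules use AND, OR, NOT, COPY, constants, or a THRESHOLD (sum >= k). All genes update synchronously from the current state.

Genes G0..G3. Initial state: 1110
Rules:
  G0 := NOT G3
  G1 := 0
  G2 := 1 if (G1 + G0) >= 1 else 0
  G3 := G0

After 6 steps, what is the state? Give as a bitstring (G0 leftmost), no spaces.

Step 1: G0=NOT G3=NOT 0=1 G1=0(const) G2=(1+1>=1)=1 G3=G0=1 -> 1011
Step 2: G0=NOT G3=NOT 1=0 G1=0(const) G2=(0+1>=1)=1 G3=G0=1 -> 0011
Step 3: G0=NOT G3=NOT 1=0 G1=0(const) G2=(0+0>=1)=0 G3=G0=0 -> 0000
Step 4: G0=NOT G3=NOT 0=1 G1=0(const) G2=(0+0>=1)=0 G3=G0=0 -> 1000
Step 5: G0=NOT G3=NOT 0=1 G1=0(const) G2=(0+1>=1)=1 G3=G0=1 -> 1011
Step 6: G0=NOT G3=NOT 1=0 G1=0(const) G2=(0+1>=1)=1 G3=G0=1 -> 0011

0011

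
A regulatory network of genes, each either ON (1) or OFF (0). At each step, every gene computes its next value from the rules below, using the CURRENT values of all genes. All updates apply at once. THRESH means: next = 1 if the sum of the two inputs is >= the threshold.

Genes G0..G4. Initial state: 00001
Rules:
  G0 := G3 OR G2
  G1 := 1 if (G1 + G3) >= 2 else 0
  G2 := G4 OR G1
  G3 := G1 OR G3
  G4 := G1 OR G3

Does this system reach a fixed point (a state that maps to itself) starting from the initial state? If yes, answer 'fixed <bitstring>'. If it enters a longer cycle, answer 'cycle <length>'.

Step 0: 00001
Step 1: G0=G3|G2=0|0=0 G1=(0+0>=2)=0 G2=G4|G1=1|0=1 G3=G1|G3=0|0=0 G4=G1|G3=0|0=0 -> 00100
Step 2: G0=G3|G2=0|1=1 G1=(0+0>=2)=0 G2=G4|G1=0|0=0 G3=G1|G3=0|0=0 G4=G1|G3=0|0=0 -> 10000
Step 3: G0=G3|G2=0|0=0 G1=(0+0>=2)=0 G2=G4|G1=0|0=0 G3=G1|G3=0|0=0 G4=G1|G3=0|0=0 -> 00000
Step 4: G0=G3|G2=0|0=0 G1=(0+0>=2)=0 G2=G4|G1=0|0=0 G3=G1|G3=0|0=0 G4=G1|G3=0|0=0 -> 00000
Fixed point reached at step 3: 00000

Answer: fixed 00000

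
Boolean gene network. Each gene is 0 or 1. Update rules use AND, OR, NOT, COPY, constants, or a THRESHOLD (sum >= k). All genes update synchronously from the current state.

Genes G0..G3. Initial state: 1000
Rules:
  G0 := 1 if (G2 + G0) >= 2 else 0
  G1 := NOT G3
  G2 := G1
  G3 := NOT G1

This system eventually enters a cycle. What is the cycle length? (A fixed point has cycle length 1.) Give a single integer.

Step 0: 1000
Step 1: G0=(0+1>=2)=0 G1=NOT G3=NOT 0=1 G2=G1=0 G3=NOT G1=NOT 0=1 -> 0101
Step 2: G0=(0+0>=2)=0 G1=NOT G3=NOT 1=0 G2=G1=1 G3=NOT G1=NOT 1=0 -> 0010
Step 3: G0=(1+0>=2)=0 G1=NOT G3=NOT 0=1 G2=G1=0 G3=NOT G1=NOT 0=1 -> 0101
State from step 3 equals state from step 1 -> cycle length 2

Answer: 2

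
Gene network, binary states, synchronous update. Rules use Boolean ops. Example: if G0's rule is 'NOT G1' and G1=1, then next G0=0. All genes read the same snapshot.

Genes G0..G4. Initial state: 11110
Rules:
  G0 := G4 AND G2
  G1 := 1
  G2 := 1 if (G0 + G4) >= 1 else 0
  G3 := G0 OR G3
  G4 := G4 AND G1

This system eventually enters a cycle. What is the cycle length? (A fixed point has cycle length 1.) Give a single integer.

Step 0: 11110
Step 1: G0=G4&G2=0&1=0 G1=1(const) G2=(1+0>=1)=1 G3=G0|G3=1|1=1 G4=G4&G1=0&1=0 -> 01110
Step 2: G0=G4&G2=0&1=0 G1=1(const) G2=(0+0>=1)=0 G3=G0|G3=0|1=1 G4=G4&G1=0&1=0 -> 01010
Step 3: G0=G4&G2=0&0=0 G1=1(const) G2=(0+0>=1)=0 G3=G0|G3=0|1=1 G4=G4&G1=0&1=0 -> 01010
State from step 3 equals state from step 2 -> cycle length 1

Answer: 1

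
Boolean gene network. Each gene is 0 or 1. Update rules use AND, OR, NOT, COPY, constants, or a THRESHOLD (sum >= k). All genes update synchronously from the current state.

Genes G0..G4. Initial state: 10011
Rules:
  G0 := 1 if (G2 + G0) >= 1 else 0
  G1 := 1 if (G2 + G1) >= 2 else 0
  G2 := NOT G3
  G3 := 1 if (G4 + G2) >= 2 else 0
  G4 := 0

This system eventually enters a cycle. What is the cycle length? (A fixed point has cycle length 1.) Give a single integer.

Step 0: 10011
Step 1: G0=(0+1>=1)=1 G1=(0+0>=2)=0 G2=NOT G3=NOT 1=0 G3=(1+0>=2)=0 G4=0(const) -> 10000
Step 2: G0=(0+1>=1)=1 G1=(0+0>=2)=0 G2=NOT G3=NOT 0=1 G3=(0+0>=2)=0 G4=0(const) -> 10100
Step 3: G0=(1+1>=1)=1 G1=(1+0>=2)=0 G2=NOT G3=NOT 0=1 G3=(0+1>=2)=0 G4=0(const) -> 10100
State from step 3 equals state from step 2 -> cycle length 1

Answer: 1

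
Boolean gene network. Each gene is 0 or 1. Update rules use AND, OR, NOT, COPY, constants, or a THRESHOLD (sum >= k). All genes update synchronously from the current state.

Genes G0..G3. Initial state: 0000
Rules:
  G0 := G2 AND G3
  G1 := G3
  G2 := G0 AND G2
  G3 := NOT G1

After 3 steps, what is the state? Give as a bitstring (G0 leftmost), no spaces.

Step 1: G0=G2&G3=0&0=0 G1=G3=0 G2=G0&G2=0&0=0 G3=NOT G1=NOT 0=1 -> 0001
Step 2: G0=G2&G3=0&1=0 G1=G3=1 G2=G0&G2=0&0=0 G3=NOT G1=NOT 0=1 -> 0101
Step 3: G0=G2&G3=0&1=0 G1=G3=1 G2=G0&G2=0&0=0 G3=NOT G1=NOT 1=0 -> 0100

0100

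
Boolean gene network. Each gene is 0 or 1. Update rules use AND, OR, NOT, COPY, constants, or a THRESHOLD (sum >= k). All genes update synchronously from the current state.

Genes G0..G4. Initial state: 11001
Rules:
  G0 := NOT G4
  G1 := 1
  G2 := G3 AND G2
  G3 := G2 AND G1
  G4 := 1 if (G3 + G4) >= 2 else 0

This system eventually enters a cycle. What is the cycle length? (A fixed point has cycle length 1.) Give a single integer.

Answer: 1

Derivation:
Step 0: 11001
Step 1: G0=NOT G4=NOT 1=0 G1=1(const) G2=G3&G2=0&0=0 G3=G2&G1=0&1=0 G4=(0+1>=2)=0 -> 01000
Step 2: G0=NOT G4=NOT 0=1 G1=1(const) G2=G3&G2=0&0=0 G3=G2&G1=0&1=0 G4=(0+0>=2)=0 -> 11000
Step 3: G0=NOT G4=NOT 0=1 G1=1(const) G2=G3&G2=0&0=0 G3=G2&G1=0&1=0 G4=(0+0>=2)=0 -> 11000
State from step 3 equals state from step 2 -> cycle length 1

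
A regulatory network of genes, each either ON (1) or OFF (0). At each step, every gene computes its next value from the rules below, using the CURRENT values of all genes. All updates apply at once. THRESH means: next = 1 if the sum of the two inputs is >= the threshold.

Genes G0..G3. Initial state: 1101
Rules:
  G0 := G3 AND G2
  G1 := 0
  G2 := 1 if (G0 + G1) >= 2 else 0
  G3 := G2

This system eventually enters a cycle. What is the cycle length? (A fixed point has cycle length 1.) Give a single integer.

Step 0: 1101
Step 1: G0=G3&G2=1&0=0 G1=0(const) G2=(1+1>=2)=1 G3=G2=0 -> 0010
Step 2: G0=G3&G2=0&1=0 G1=0(const) G2=(0+0>=2)=0 G3=G2=1 -> 0001
Step 3: G0=G3&G2=1&0=0 G1=0(const) G2=(0+0>=2)=0 G3=G2=0 -> 0000
Step 4: G0=G3&G2=0&0=0 G1=0(const) G2=(0+0>=2)=0 G3=G2=0 -> 0000
State from step 4 equals state from step 3 -> cycle length 1

Answer: 1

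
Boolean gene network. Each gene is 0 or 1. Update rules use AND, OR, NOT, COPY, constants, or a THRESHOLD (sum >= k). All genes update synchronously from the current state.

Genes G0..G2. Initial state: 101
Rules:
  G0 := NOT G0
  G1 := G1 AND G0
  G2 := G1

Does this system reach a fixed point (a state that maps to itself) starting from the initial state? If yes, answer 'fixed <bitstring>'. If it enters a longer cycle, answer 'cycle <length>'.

Answer: cycle 2

Derivation:
Step 0: 101
Step 1: G0=NOT G0=NOT 1=0 G1=G1&G0=0&1=0 G2=G1=0 -> 000
Step 2: G0=NOT G0=NOT 0=1 G1=G1&G0=0&0=0 G2=G1=0 -> 100
Step 3: G0=NOT G0=NOT 1=0 G1=G1&G0=0&1=0 G2=G1=0 -> 000
Cycle of length 2 starting at step 1 -> no fixed point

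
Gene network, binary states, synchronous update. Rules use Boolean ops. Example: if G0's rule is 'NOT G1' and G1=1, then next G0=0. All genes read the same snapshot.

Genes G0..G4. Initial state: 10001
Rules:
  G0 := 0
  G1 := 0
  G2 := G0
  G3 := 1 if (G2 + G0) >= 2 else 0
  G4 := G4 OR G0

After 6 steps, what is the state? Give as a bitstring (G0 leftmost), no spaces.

Step 1: G0=0(const) G1=0(const) G2=G0=1 G3=(0+1>=2)=0 G4=G4|G0=1|1=1 -> 00101
Step 2: G0=0(const) G1=0(const) G2=G0=0 G3=(1+0>=2)=0 G4=G4|G0=1|0=1 -> 00001
Step 3: G0=0(const) G1=0(const) G2=G0=0 G3=(0+0>=2)=0 G4=G4|G0=1|0=1 -> 00001
Step 4: G0=0(const) G1=0(const) G2=G0=0 G3=(0+0>=2)=0 G4=G4|G0=1|0=1 -> 00001
Step 5: G0=0(const) G1=0(const) G2=G0=0 G3=(0+0>=2)=0 G4=G4|G0=1|0=1 -> 00001
Step 6: G0=0(const) G1=0(const) G2=G0=0 G3=(0+0>=2)=0 G4=G4|G0=1|0=1 -> 00001

00001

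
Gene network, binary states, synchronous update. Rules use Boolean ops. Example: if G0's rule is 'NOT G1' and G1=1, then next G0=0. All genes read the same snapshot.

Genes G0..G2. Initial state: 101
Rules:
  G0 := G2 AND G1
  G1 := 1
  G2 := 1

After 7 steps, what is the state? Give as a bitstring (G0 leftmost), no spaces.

Step 1: G0=G2&G1=1&0=0 G1=1(const) G2=1(const) -> 011
Step 2: G0=G2&G1=1&1=1 G1=1(const) G2=1(const) -> 111
Step 3: G0=G2&G1=1&1=1 G1=1(const) G2=1(const) -> 111
Step 4: G0=G2&G1=1&1=1 G1=1(const) G2=1(const) -> 111
Step 5: G0=G2&G1=1&1=1 G1=1(const) G2=1(const) -> 111
Step 6: G0=G2&G1=1&1=1 G1=1(const) G2=1(const) -> 111
Step 7: G0=G2&G1=1&1=1 G1=1(const) G2=1(const) -> 111

111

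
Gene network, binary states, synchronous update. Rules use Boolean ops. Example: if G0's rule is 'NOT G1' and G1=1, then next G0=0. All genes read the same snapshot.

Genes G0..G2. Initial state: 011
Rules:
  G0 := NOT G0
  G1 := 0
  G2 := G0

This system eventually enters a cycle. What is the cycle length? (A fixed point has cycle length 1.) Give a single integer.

Answer: 2

Derivation:
Step 0: 011
Step 1: G0=NOT G0=NOT 0=1 G1=0(const) G2=G0=0 -> 100
Step 2: G0=NOT G0=NOT 1=0 G1=0(const) G2=G0=1 -> 001
Step 3: G0=NOT G0=NOT 0=1 G1=0(const) G2=G0=0 -> 100
State from step 3 equals state from step 1 -> cycle length 2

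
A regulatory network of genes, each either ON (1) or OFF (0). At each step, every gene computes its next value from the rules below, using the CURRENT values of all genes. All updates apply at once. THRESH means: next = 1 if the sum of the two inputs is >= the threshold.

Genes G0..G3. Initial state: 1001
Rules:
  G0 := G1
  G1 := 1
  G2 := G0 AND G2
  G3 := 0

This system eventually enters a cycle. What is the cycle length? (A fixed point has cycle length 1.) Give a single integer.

Step 0: 1001
Step 1: G0=G1=0 G1=1(const) G2=G0&G2=1&0=0 G3=0(const) -> 0100
Step 2: G0=G1=1 G1=1(const) G2=G0&G2=0&0=0 G3=0(const) -> 1100
Step 3: G0=G1=1 G1=1(const) G2=G0&G2=1&0=0 G3=0(const) -> 1100
State from step 3 equals state from step 2 -> cycle length 1

Answer: 1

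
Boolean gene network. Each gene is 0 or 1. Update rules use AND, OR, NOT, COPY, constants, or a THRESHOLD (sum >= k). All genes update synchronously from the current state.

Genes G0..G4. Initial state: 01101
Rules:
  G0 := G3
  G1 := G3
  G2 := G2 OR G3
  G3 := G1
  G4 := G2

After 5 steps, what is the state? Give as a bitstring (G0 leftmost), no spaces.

Step 1: G0=G3=0 G1=G3=0 G2=G2|G3=1|0=1 G3=G1=1 G4=G2=1 -> 00111
Step 2: G0=G3=1 G1=G3=1 G2=G2|G3=1|1=1 G3=G1=0 G4=G2=1 -> 11101
Step 3: G0=G3=0 G1=G3=0 G2=G2|G3=1|0=1 G3=G1=1 G4=G2=1 -> 00111
Step 4: G0=G3=1 G1=G3=1 G2=G2|G3=1|1=1 G3=G1=0 G4=G2=1 -> 11101
Step 5: G0=G3=0 G1=G3=0 G2=G2|G3=1|0=1 G3=G1=1 G4=G2=1 -> 00111

00111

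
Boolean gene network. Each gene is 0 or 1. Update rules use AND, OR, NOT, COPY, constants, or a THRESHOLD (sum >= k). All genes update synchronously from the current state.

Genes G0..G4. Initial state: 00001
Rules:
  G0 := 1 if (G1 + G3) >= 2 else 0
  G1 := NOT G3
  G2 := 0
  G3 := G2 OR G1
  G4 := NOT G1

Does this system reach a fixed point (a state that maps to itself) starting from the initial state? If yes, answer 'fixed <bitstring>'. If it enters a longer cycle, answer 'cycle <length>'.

Step 0: 00001
Step 1: G0=(0+0>=2)=0 G1=NOT G3=NOT 0=1 G2=0(const) G3=G2|G1=0|0=0 G4=NOT G1=NOT 0=1 -> 01001
Step 2: G0=(1+0>=2)=0 G1=NOT G3=NOT 0=1 G2=0(const) G3=G2|G1=0|1=1 G4=NOT G1=NOT 1=0 -> 01010
Step 3: G0=(1+1>=2)=1 G1=NOT G3=NOT 1=0 G2=0(const) G3=G2|G1=0|1=1 G4=NOT G1=NOT 1=0 -> 10010
Step 4: G0=(0+1>=2)=0 G1=NOT G3=NOT 1=0 G2=0(const) G3=G2|G1=0|0=0 G4=NOT G1=NOT 0=1 -> 00001
Cycle of length 4 starting at step 0 -> no fixed point

Answer: cycle 4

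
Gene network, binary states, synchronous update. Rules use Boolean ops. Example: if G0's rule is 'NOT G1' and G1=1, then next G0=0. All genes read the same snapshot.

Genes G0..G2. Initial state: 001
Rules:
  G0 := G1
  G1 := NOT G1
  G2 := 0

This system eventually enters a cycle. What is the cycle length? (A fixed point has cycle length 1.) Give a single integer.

Step 0: 001
Step 1: G0=G1=0 G1=NOT G1=NOT 0=1 G2=0(const) -> 010
Step 2: G0=G1=1 G1=NOT G1=NOT 1=0 G2=0(const) -> 100
Step 3: G0=G1=0 G1=NOT G1=NOT 0=1 G2=0(const) -> 010
State from step 3 equals state from step 1 -> cycle length 2

Answer: 2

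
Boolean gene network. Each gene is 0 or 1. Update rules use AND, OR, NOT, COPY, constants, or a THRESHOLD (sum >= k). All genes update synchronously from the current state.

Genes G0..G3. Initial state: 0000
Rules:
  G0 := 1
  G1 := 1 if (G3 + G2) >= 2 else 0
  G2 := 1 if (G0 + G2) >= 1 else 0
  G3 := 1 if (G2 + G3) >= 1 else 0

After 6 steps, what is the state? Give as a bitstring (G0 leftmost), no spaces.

Step 1: G0=1(const) G1=(0+0>=2)=0 G2=(0+0>=1)=0 G3=(0+0>=1)=0 -> 1000
Step 2: G0=1(const) G1=(0+0>=2)=0 G2=(1+0>=1)=1 G3=(0+0>=1)=0 -> 1010
Step 3: G0=1(const) G1=(0+1>=2)=0 G2=(1+1>=1)=1 G3=(1+0>=1)=1 -> 1011
Step 4: G0=1(const) G1=(1+1>=2)=1 G2=(1+1>=1)=1 G3=(1+1>=1)=1 -> 1111
Step 5: G0=1(const) G1=(1+1>=2)=1 G2=(1+1>=1)=1 G3=(1+1>=1)=1 -> 1111
Step 6: G0=1(const) G1=(1+1>=2)=1 G2=(1+1>=1)=1 G3=(1+1>=1)=1 -> 1111

1111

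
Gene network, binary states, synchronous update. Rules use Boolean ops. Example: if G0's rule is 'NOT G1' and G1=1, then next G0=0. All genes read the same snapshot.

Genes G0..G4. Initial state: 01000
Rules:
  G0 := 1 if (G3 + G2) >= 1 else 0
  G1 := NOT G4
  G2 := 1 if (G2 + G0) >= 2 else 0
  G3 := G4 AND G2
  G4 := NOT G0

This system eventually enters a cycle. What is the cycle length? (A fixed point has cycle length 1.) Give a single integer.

Step 0: 01000
Step 1: G0=(0+0>=1)=0 G1=NOT G4=NOT 0=1 G2=(0+0>=2)=0 G3=G4&G2=0&0=0 G4=NOT G0=NOT 0=1 -> 01001
Step 2: G0=(0+0>=1)=0 G1=NOT G4=NOT 1=0 G2=(0+0>=2)=0 G3=G4&G2=1&0=0 G4=NOT G0=NOT 0=1 -> 00001
Step 3: G0=(0+0>=1)=0 G1=NOT G4=NOT 1=0 G2=(0+0>=2)=0 G3=G4&G2=1&0=0 G4=NOT G0=NOT 0=1 -> 00001
State from step 3 equals state from step 2 -> cycle length 1

Answer: 1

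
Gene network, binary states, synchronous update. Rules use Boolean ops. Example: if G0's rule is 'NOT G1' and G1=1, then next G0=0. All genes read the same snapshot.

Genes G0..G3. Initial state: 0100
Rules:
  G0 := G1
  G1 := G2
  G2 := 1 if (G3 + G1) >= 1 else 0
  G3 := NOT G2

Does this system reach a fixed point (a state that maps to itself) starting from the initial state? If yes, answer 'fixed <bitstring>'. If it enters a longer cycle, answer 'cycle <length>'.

Answer: fixed 1110

Derivation:
Step 0: 0100
Step 1: G0=G1=1 G1=G2=0 G2=(0+1>=1)=1 G3=NOT G2=NOT 0=1 -> 1011
Step 2: G0=G1=0 G1=G2=1 G2=(1+0>=1)=1 G3=NOT G2=NOT 1=0 -> 0110
Step 3: G0=G1=1 G1=G2=1 G2=(0+1>=1)=1 G3=NOT G2=NOT 1=0 -> 1110
Step 4: G0=G1=1 G1=G2=1 G2=(0+1>=1)=1 G3=NOT G2=NOT 1=0 -> 1110
Fixed point reached at step 3: 1110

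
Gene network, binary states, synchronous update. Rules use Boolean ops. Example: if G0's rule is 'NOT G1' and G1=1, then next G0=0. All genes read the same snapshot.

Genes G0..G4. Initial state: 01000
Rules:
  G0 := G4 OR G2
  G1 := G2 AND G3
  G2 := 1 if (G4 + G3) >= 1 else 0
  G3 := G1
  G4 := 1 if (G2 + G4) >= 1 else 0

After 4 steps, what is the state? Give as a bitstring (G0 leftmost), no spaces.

Step 1: G0=G4|G2=0|0=0 G1=G2&G3=0&0=0 G2=(0+0>=1)=0 G3=G1=1 G4=(0+0>=1)=0 -> 00010
Step 2: G0=G4|G2=0|0=0 G1=G2&G3=0&1=0 G2=(0+1>=1)=1 G3=G1=0 G4=(0+0>=1)=0 -> 00100
Step 3: G0=G4|G2=0|1=1 G1=G2&G3=1&0=0 G2=(0+0>=1)=0 G3=G1=0 G4=(1+0>=1)=1 -> 10001
Step 4: G0=G4|G2=1|0=1 G1=G2&G3=0&0=0 G2=(1+0>=1)=1 G3=G1=0 G4=(0+1>=1)=1 -> 10101

10101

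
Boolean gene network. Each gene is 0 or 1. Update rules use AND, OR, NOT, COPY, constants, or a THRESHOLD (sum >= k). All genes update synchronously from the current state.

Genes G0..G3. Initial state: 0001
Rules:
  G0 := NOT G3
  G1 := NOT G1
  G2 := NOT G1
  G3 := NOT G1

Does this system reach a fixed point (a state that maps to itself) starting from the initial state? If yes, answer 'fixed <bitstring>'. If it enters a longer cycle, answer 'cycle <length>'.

Step 0: 0001
Step 1: G0=NOT G3=NOT 1=0 G1=NOT G1=NOT 0=1 G2=NOT G1=NOT 0=1 G3=NOT G1=NOT 0=1 -> 0111
Step 2: G0=NOT G3=NOT 1=0 G1=NOT G1=NOT 1=0 G2=NOT G1=NOT 1=0 G3=NOT G1=NOT 1=0 -> 0000
Step 3: G0=NOT G3=NOT 0=1 G1=NOT G1=NOT 0=1 G2=NOT G1=NOT 0=1 G3=NOT G1=NOT 0=1 -> 1111
Step 4: G0=NOT G3=NOT 1=0 G1=NOT G1=NOT 1=0 G2=NOT G1=NOT 1=0 G3=NOT G1=NOT 1=0 -> 0000
Cycle of length 2 starting at step 2 -> no fixed point

Answer: cycle 2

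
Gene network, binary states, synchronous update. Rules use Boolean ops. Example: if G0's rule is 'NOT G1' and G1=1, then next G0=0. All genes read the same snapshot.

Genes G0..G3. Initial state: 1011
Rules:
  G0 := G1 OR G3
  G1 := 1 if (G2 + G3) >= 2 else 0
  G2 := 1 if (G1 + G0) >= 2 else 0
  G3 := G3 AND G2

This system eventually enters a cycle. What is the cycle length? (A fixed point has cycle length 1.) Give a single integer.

Answer: 1

Derivation:
Step 0: 1011
Step 1: G0=G1|G3=0|1=1 G1=(1+1>=2)=1 G2=(0+1>=2)=0 G3=G3&G2=1&1=1 -> 1101
Step 2: G0=G1|G3=1|1=1 G1=(0+1>=2)=0 G2=(1+1>=2)=1 G3=G3&G2=1&0=0 -> 1010
Step 3: G0=G1|G3=0|0=0 G1=(1+0>=2)=0 G2=(0+1>=2)=0 G3=G3&G2=0&1=0 -> 0000
Step 4: G0=G1|G3=0|0=0 G1=(0+0>=2)=0 G2=(0+0>=2)=0 G3=G3&G2=0&0=0 -> 0000
State from step 4 equals state from step 3 -> cycle length 1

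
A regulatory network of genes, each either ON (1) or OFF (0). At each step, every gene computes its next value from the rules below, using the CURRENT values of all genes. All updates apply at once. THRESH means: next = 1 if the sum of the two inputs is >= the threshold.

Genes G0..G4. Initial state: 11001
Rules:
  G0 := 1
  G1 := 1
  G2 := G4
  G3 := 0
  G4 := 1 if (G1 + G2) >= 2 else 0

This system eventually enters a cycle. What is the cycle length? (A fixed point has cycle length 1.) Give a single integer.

Step 0: 11001
Step 1: G0=1(const) G1=1(const) G2=G4=1 G3=0(const) G4=(1+0>=2)=0 -> 11100
Step 2: G0=1(const) G1=1(const) G2=G4=0 G3=0(const) G4=(1+1>=2)=1 -> 11001
State from step 2 equals state from step 0 -> cycle length 2

Answer: 2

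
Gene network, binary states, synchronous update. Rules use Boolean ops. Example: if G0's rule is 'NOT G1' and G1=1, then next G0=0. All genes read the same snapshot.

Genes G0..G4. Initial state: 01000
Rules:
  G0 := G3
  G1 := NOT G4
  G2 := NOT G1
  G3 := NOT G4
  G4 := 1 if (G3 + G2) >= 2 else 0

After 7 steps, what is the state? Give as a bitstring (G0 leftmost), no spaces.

Step 1: G0=G3=0 G1=NOT G4=NOT 0=1 G2=NOT G1=NOT 1=0 G3=NOT G4=NOT 0=1 G4=(0+0>=2)=0 -> 01010
Step 2: G0=G3=1 G1=NOT G4=NOT 0=1 G2=NOT G1=NOT 1=0 G3=NOT G4=NOT 0=1 G4=(1+0>=2)=0 -> 11010
Step 3: G0=G3=1 G1=NOT G4=NOT 0=1 G2=NOT G1=NOT 1=0 G3=NOT G4=NOT 0=1 G4=(1+0>=2)=0 -> 11010
Step 4: G0=G3=1 G1=NOT G4=NOT 0=1 G2=NOT G1=NOT 1=0 G3=NOT G4=NOT 0=1 G4=(1+0>=2)=0 -> 11010
Step 5: G0=G3=1 G1=NOT G4=NOT 0=1 G2=NOT G1=NOT 1=0 G3=NOT G4=NOT 0=1 G4=(1+0>=2)=0 -> 11010
Step 6: G0=G3=1 G1=NOT G4=NOT 0=1 G2=NOT G1=NOT 1=0 G3=NOT G4=NOT 0=1 G4=(1+0>=2)=0 -> 11010
Step 7: G0=G3=1 G1=NOT G4=NOT 0=1 G2=NOT G1=NOT 1=0 G3=NOT G4=NOT 0=1 G4=(1+0>=2)=0 -> 11010

11010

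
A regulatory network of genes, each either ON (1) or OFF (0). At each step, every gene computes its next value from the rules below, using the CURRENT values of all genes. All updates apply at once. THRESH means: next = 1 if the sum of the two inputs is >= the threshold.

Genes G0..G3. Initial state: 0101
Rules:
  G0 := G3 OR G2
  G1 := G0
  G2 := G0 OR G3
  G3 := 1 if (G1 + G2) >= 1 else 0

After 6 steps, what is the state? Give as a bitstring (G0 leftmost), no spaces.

Step 1: G0=G3|G2=1|0=1 G1=G0=0 G2=G0|G3=0|1=1 G3=(1+0>=1)=1 -> 1011
Step 2: G0=G3|G2=1|1=1 G1=G0=1 G2=G0|G3=1|1=1 G3=(0+1>=1)=1 -> 1111
Step 3: G0=G3|G2=1|1=1 G1=G0=1 G2=G0|G3=1|1=1 G3=(1+1>=1)=1 -> 1111
Step 4: G0=G3|G2=1|1=1 G1=G0=1 G2=G0|G3=1|1=1 G3=(1+1>=1)=1 -> 1111
Step 5: G0=G3|G2=1|1=1 G1=G0=1 G2=G0|G3=1|1=1 G3=(1+1>=1)=1 -> 1111
Step 6: G0=G3|G2=1|1=1 G1=G0=1 G2=G0|G3=1|1=1 G3=(1+1>=1)=1 -> 1111

1111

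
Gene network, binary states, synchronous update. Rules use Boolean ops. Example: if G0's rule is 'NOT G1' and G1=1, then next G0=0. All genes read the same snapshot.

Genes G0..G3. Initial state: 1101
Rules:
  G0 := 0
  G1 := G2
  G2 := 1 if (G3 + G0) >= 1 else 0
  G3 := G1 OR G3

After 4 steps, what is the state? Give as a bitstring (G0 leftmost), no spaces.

Step 1: G0=0(const) G1=G2=0 G2=(1+1>=1)=1 G3=G1|G3=1|1=1 -> 0011
Step 2: G0=0(const) G1=G2=1 G2=(1+0>=1)=1 G3=G1|G3=0|1=1 -> 0111
Step 3: G0=0(const) G1=G2=1 G2=(1+0>=1)=1 G3=G1|G3=1|1=1 -> 0111
Step 4: G0=0(const) G1=G2=1 G2=(1+0>=1)=1 G3=G1|G3=1|1=1 -> 0111

0111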